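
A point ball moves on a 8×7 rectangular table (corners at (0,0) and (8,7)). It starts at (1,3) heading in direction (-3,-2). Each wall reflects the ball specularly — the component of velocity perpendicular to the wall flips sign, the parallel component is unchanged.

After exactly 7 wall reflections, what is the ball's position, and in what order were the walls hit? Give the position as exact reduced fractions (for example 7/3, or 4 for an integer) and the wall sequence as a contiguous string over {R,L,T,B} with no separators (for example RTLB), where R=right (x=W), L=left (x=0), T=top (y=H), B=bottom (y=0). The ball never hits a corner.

Final position: (15/2,0)
Wall sequence: LBRTLRB

1. t=1/3 → L at (0,7/3); v=(3,-2)
2. t=7/6 → B at (7/2,0); v=(3,2)
3. t=3/2 → R at (8,3); v=(-3,2)
4. t=2 → T at (2,7); v=(-3,-2)
5. t=2/3 → L at (0,17/3); v=(3,-2)
6. t=8/3 → R at (8,1/3); v=(-3,-2)
7. t=1/6 → B at (15/2,0); v=(-3,2)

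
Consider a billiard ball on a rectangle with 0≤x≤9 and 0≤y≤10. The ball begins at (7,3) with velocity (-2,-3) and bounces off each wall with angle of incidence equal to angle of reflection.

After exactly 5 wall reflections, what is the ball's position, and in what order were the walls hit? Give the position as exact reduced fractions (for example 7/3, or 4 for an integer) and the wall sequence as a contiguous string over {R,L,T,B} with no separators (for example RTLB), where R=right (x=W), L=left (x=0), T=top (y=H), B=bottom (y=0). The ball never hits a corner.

Final position: (9,1)
Wall sequence: BLTBR

1. t=1 → B at (5,0); v=(-2,3)
2. t=5/2 → L at (0,15/2); v=(2,3)
3. t=5/6 → T at (5/3,10); v=(2,-3)
4. t=10/3 → B at (25/3,0); v=(2,3)
5. t=1/3 → R at (9,1); v=(-2,3)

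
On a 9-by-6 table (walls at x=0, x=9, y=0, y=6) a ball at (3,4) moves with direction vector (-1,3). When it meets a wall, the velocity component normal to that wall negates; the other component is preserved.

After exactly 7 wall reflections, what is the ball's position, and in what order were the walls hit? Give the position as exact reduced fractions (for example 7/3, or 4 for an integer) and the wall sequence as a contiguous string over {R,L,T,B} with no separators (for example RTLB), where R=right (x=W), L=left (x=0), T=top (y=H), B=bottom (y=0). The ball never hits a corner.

Final position: (23/3,0)
Wall sequence: TBLTBTB

1. t=2/3 → T at (7/3,6); v=(-1,-3)
2. t=2 → B at (1/3,0); v=(-1,3)
3. t=1/3 → L at (0,1); v=(1,3)
4. t=5/3 → T at (5/3,6); v=(1,-3)
5. t=2 → B at (11/3,0); v=(1,3)
6. t=2 → T at (17/3,6); v=(1,-3)
7. t=2 → B at (23/3,0); v=(1,3)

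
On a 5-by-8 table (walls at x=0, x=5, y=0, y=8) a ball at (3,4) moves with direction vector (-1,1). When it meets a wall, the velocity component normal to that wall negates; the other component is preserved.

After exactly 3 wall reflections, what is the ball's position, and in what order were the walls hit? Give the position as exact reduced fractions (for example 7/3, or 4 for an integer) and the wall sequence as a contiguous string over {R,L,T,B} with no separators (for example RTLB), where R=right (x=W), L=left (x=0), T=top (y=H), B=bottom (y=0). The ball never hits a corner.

1. t=3 → L at (0,7); v=(1,1)
2. t=1 → T at (1,8); v=(1,-1)
3. t=4 → R at (5,4); v=(-1,-1)

Final position: (5,4)
Wall sequence: LTR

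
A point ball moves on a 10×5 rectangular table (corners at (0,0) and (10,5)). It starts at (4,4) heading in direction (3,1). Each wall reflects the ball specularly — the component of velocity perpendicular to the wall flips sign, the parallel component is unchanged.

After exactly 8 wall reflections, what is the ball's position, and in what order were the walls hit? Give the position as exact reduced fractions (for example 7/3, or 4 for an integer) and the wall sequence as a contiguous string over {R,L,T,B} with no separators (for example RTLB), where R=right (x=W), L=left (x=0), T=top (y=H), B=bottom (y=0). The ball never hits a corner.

Final position: (10,2/3)
Wall sequence: TRLBRTLR

1. t=1 → T at (7,5); v=(3,-1)
2. t=1 → R at (10,4); v=(-3,-1)
3. t=10/3 → L at (0,2/3); v=(3,-1)
4. t=2/3 → B at (2,0); v=(3,1)
5. t=8/3 → R at (10,8/3); v=(-3,1)
6. t=7/3 → T at (3,5); v=(-3,-1)
7. t=1 → L at (0,4); v=(3,-1)
8. t=10/3 → R at (10,2/3); v=(-3,-1)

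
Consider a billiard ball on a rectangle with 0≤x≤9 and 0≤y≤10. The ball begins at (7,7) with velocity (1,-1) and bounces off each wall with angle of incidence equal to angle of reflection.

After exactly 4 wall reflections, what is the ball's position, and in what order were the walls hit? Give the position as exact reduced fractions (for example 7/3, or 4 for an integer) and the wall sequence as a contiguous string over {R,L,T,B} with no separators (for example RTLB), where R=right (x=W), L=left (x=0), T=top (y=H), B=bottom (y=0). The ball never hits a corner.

1. t=2 → R at (9,5); v=(-1,-1)
2. t=5 → B at (4,0); v=(-1,1)
3. t=4 → L at (0,4); v=(1,1)
4. t=6 → T at (6,10); v=(1,-1)

Final position: (6,10)
Wall sequence: RBLT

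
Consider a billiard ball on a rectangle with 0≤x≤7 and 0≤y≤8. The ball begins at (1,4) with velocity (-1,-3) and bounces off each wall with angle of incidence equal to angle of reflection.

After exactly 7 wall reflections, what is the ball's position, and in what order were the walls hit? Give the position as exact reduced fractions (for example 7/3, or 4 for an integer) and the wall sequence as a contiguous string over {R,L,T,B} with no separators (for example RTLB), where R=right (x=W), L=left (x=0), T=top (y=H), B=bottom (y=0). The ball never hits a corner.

Final position: (3,0)
Wall sequence: LBTBRTB

1. t=1 → L at (0,1); v=(1,-3)
2. t=1/3 → B at (1/3,0); v=(1,3)
3. t=8/3 → T at (3,8); v=(1,-3)
4. t=8/3 → B at (17/3,0); v=(1,3)
5. t=4/3 → R at (7,4); v=(-1,3)
6. t=4/3 → T at (17/3,8); v=(-1,-3)
7. t=8/3 → B at (3,0); v=(-1,3)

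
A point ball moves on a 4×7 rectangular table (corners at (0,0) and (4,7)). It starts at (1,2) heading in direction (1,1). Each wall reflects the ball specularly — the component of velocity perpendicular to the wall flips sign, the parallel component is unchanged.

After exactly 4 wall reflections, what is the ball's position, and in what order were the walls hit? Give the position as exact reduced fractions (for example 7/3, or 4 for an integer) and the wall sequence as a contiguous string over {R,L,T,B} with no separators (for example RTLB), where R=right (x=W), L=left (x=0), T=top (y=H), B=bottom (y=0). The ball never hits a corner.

1. t=3 → R at (4,5); v=(-1,1)
2. t=2 → T at (2,7); v=(-1,-1)
3. t=2 → L at (0,5); v=(1,-1)
4. t=4 → R at (4,1); v=(-1,-1)

Final position: (4,1)
Wall sequence: RTLR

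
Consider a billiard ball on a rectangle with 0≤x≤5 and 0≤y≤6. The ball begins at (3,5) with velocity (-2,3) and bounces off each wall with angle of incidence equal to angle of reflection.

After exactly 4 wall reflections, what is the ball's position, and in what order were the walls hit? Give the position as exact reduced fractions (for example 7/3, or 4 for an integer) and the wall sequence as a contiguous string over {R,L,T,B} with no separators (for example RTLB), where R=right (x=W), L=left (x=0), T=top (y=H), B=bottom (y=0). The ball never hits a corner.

1. t=1/3 → T at (7/3,6); v=(-2,-3)
2. t=7/6 → L at (0,5/2); v=(2,-3)
3. t=5/6 → B at (5/3,0); v=(2,3)
4. t=5/3 → R at (5,5); v=(-2,3)

Final position: (5,5)
Wall sequence: TLBR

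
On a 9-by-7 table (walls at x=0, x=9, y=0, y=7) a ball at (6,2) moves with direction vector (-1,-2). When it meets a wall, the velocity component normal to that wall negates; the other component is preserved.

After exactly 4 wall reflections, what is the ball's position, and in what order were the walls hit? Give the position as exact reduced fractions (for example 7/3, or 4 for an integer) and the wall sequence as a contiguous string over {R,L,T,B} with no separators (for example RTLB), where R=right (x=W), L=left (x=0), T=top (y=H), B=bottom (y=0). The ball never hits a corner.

Final position: (2,0)
Wall sequence: BTLB

1. t=1 → B at (5,0); v=(-1,2)
2. t=7/2 → T at (3/2,7); v=(-1,-2)
3. t=3/2 → L at (0,4); v=(1,-2)
4. t=2 → B at (2,0); v=(1,2)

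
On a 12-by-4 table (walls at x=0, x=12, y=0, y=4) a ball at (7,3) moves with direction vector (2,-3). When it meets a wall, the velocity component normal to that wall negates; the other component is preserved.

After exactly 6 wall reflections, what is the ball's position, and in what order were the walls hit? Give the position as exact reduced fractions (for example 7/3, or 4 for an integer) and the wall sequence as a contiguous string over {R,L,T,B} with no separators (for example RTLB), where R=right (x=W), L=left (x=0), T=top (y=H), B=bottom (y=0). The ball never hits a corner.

1. t=1 → B at (9,0); v=(2,3)
2. t=4/3 → T at (35/3,4); v=(2,-3)
3. t=1/6 → R at (12,7/2); v=(-2,-3)
4. t=7/6 → B at (29/3,0); v=(-2,3)
5. t=4/3 → T at (7,4); v=(-2,-3)
6. t=4/3 → B at (13/3,0); v=(-2,3)

Final position: (13/3,0)
Wall sequence: BTRBTB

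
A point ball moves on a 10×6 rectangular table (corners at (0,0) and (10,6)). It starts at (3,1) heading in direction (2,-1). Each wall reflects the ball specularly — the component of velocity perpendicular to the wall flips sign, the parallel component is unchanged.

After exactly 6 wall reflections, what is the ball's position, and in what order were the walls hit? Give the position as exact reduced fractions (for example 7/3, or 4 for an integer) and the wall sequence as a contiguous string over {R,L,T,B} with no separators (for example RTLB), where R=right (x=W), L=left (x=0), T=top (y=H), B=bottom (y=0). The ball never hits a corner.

Final position: (10,1/2)
Wall sequence: BRTLBR

1. t=1 → B at (5,0); v=(2,1)
2. t=5/2 → R at (10,5/2); v=(-2,1)
3. t=7/2 → T at (3,6); v=(-2,-1)
4. t=3/2 → L at (0,9/2); v=(2,-1)
5. t=9/2 → B at (9,0); v=(2,1)
6. t=1/2 → R at (10,1/2); v=(-2,1)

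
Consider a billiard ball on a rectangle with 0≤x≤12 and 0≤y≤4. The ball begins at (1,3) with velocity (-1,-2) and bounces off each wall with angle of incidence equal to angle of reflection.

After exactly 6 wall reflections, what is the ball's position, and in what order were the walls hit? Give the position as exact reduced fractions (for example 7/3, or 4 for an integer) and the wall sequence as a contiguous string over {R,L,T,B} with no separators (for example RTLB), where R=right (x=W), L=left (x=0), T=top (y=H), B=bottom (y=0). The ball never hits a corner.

Final position: (17/2,0)
Wall sequence: LBTBTB

1. t=1 → L at (0,1); v=(1,-2)
2. t=1/2 → B at (1/2,0); v=(1,2)
3. t=2 → T at (5/2,4); v=(1,-2)
4. t=2 → B at (9/2,0); v=(1,2)
5. t=2 → T at (13/2,4); v=(1,-2)
6. t=2 → B at (17/2,0); v=(1,2)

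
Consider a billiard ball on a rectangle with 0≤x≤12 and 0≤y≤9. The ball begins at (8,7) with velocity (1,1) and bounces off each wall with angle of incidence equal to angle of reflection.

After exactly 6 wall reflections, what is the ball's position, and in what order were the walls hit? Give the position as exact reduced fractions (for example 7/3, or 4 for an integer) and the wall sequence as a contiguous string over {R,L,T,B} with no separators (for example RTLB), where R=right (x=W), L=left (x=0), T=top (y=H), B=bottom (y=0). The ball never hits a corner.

1. t=2 → T at (10,9); v=(1,-1)
2. t=2 → R at (12,7); v=(-1,-1)
3. t=7 → B at (5,0); v=(-1,1)
4. t=5 → L at (0,5); v=(1,1)
5. t=4 → T at (4,9); v=(1,-1)
6. t=8 → R at (12,1); v=(-1,-1)

Final position: (12,1)
Wall sequence: TRBLTR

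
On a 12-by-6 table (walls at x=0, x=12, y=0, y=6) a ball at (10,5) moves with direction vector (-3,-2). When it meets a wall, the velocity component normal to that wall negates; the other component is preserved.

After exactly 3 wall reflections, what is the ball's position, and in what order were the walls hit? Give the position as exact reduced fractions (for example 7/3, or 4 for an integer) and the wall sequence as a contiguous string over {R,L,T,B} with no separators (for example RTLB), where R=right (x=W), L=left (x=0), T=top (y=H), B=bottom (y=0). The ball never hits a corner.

Final position: (13/2,6)
Wall sequence: BLT

1. t=5/2 → B at (5/2,0); v=(-3,2)
2. t=5/6 → L at (0,5/3); v=(3,2)
3. t=13/6 → T at (13/2,6); v=(3,-2)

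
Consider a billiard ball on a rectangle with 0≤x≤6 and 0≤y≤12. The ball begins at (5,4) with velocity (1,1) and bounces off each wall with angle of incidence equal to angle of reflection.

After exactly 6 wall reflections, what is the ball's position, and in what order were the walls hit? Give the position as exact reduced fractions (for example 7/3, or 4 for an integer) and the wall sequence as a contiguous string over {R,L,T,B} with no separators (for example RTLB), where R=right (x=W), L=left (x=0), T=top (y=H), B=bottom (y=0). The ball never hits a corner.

Final position: (1,0)
Wall sequence: RLTRLB

1. t=1 → R at (6,5); v=(-1,1)
2. t=6 → L at (0,11); v=(1,1)
3. t=1 → T at (1,12); v=(1,-1)
4. t=5 → R at (6,7); v=(-1,-1)
5. t=6 → L at (0,1); v=(1,-1)
6. t=1 → B at (1,0); v=(1,1)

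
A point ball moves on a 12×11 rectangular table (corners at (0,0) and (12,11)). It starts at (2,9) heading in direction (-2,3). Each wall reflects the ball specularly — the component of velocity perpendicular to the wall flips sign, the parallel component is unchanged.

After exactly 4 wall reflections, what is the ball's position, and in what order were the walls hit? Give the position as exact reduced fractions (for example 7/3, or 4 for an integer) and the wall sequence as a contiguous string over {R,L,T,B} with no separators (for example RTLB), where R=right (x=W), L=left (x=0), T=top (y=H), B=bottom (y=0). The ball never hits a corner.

1. t=2/3 → T at (2/3,11); v=(-2,-3)
2. t=1/3 → L at (0,10); v=(2,-3)
3. t=10/3 → B at (20/3,0); v=(2,3)
4. t=8/3 → R at (12,8); v=(-2,3)

Final position: (12,8)
Wall sequence: TLBR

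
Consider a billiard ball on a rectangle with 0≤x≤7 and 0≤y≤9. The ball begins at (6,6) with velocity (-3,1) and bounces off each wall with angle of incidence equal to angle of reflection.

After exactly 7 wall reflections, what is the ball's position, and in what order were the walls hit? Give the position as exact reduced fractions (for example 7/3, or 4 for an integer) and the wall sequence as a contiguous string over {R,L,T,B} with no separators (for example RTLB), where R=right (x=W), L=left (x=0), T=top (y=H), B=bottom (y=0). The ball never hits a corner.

1. t=2 → L at (0,8); v=(3,1)
2. t=1 → T at (3,9); v=(3,-1)
3. t=4/3 → R at (7,23/3); v=(-3,-1)
4. t=7/3 → L at (0,16/3); v=(3,-1)
5. t=7/3 → R at (7,3); v=(-3,-1)
6. t=7/3 → L at (0,2/3); v=(3,-1)
7. t=2/3 → B at (2,0); v=(3,1)

Final position: (2,0)
Wall sequence: LTRLRLB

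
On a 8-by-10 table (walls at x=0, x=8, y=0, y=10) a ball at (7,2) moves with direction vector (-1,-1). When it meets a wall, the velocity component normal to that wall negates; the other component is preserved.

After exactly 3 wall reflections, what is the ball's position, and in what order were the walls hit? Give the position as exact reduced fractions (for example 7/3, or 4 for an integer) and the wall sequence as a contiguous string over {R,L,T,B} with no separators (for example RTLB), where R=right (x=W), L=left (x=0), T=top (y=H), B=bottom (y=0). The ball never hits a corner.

Final position: (5,10)
Wall sequence: BLT

1. t=2 → B at (5,0); v=(-1,1)
2. t=5 → L at (0,5); v=(1,1)
3. t=5 → T at (5,10); v=(1,-1)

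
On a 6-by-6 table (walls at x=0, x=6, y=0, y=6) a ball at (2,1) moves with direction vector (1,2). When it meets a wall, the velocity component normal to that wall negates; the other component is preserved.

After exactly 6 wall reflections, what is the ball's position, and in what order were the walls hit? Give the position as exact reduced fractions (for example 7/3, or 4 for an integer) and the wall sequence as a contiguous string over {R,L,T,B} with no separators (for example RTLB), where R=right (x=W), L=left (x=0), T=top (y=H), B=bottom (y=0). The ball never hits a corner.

1. t=5/2 → T at (9/2,6); v=(1,-2)
2. t=3/2 → R at (6,3); v=(-1,-2)
3. t=3/2 → B at (9/2,0); v=(-1,2)
4. t=3 → T at (3/2,6); v=(-1,-2)
5. t=3/2 → L at (0,3); v=(1,-2)
6. t=3/2 → B at (3/2,0); v=(1,2)

Final position: (3/2,0)
Wall sequence: TRBTLB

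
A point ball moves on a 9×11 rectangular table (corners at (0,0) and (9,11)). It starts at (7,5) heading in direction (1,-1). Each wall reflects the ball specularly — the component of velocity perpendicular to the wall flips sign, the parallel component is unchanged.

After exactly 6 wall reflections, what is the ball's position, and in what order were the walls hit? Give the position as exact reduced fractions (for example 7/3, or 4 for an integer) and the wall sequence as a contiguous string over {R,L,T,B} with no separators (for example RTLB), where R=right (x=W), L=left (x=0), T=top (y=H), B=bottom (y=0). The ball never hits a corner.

1. t=2 → R at (9,3); v=(-1,-1)
2. t=3 → B at (6,0); v=(-1,1)
3. t=6 → L at (0,6); v=(1,1)
4. t=5 → T at (5,11); v=(1,-1)
5. t=4 → R at (9,7); v=(-1,-1)
6. t=7 → B at (2,0); v=(-1,1)

Final position: (2,0)
Wall sequence: RBLTRB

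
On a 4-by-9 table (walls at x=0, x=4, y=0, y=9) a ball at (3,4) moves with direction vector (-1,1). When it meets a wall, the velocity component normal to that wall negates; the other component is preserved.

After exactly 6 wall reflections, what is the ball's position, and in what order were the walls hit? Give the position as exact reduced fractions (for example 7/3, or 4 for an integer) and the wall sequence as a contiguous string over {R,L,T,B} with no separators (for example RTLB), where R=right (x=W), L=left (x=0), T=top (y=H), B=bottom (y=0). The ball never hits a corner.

Final position: (4,1)
Wall sequence: LTRLBR

1. t=3 → L at (0,7); v=(1,1)
2. t=2 → T at (2,9); v=(1,-1)
3. t=2 → R at (4,7); v=(-1,-1)
4. t=4 → L at (0,3); v=(1,-1)
5. t=3 → B at (3,0); v=(1,1)
6. t=1 → R at (4,1); v=(-1,1)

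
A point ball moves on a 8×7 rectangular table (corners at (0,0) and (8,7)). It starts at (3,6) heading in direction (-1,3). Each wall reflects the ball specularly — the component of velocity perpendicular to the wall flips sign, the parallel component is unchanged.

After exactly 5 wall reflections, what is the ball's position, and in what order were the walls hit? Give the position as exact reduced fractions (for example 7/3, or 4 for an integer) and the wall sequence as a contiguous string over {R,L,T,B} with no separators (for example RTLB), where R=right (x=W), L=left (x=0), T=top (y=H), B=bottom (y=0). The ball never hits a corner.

Final position: (13/3,0)
Wall sequence: TBLTB

1. t=1/3 → T at (8/3,7); v=(-1,-3)
2. t=7/3 → B at (1/3,0); v=(-1,3)
3. t=1/3 → L at (0,1); v=(1,3)
4. t=2 → T at (2,7); v=(1,-3)
5. t=7/3 → B at (13/3,0); v=(1,3)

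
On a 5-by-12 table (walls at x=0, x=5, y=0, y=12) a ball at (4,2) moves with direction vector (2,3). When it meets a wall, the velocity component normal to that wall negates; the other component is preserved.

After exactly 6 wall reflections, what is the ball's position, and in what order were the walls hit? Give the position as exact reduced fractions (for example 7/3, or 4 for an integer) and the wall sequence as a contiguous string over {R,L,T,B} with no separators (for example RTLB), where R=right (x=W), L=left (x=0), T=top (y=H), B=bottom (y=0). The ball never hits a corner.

1. t=1/2 → R at (5,7/2); v=(-2,3)
2. t=5/2 → L at (0,11); v=(2,3)
3. t=1/3 → T at (2/3,12); v=(2,-3)
4. t=13/6 → R at (5,11/2); v=(-2,-3)
5. t=11/6 → B at (4/3,0); v=(-2,3)
6. t=2/3 → L at (0,2); v=(2,3)

Final position: (0,2)
Wall sequence: RLTRBL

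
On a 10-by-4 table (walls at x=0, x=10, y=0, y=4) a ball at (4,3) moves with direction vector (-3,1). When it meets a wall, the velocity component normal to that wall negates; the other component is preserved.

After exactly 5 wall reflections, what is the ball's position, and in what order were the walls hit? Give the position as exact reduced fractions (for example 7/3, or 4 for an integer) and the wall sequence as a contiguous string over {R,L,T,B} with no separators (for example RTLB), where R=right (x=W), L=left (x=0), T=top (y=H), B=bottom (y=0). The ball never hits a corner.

Final position: (0,3)
Wall sequence: TLRBL

1. t=1 → T at (1,4); v=(-3,-1)
2. t=1/3 → L at (0,11/3); v=(3,-1)
3. t=10/3 → R at (10,1/3); v=(-3,-1)
4. t=1/3 → B at (9,0); v=(-3,1)
5. t=3 → L at (0,3); v=(3,1)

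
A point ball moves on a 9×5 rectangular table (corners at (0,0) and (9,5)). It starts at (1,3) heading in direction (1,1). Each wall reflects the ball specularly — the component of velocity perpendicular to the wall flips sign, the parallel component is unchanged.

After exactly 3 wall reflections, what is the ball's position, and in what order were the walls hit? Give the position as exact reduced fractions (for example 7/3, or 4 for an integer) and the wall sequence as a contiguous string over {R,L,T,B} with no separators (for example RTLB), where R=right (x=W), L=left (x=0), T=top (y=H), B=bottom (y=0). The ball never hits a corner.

1. t=2 → T at (3,5); v=(1,-1)
2. t=5 → B at (8,0); v=(1,1)
3. t=1 → R at (9,1); v=(-1,1)

Final position: (9,1)
Wall sequence: TBR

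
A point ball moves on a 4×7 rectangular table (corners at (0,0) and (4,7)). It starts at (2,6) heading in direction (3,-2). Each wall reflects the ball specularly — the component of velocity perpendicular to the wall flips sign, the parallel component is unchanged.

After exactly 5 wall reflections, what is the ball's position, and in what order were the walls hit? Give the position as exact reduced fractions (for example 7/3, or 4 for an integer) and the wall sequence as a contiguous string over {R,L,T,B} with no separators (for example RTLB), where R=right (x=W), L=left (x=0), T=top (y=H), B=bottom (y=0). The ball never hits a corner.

Final position: (0,10/3)
Wall sequence: RLBRL

1. t=2/3 → R at (4,14/3); v=(-3,-2)
2. t=4/3 → L at (0,2); v=(3,-2)
3. t=1 → B at (3,0); v=(3,2)
4. t=1/3 → R at (4,2/3); v=(-3,2)
5. t=4/3 → L at (0,10/3); v=(3,2)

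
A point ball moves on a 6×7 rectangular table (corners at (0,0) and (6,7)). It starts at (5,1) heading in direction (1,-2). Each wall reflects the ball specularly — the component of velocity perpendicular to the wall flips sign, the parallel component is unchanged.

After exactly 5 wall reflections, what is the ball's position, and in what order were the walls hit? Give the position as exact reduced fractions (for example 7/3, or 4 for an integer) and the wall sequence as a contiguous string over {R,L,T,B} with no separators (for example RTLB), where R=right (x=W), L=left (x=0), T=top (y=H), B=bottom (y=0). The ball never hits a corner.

1. t=1/2 → B at (11/2,0); v=(1,2)
2. t=1/2 → R at (6,1); v=(-1,2)
3. t=3 → T at (3,7); v=(-1,-2)
4. t=3 → L at (0,1); v=(1,-2)
5. t=1/2 → B at (1/2,0); v=(1,2)

Final position: (1/2,0)
Wall sequence: BRTLB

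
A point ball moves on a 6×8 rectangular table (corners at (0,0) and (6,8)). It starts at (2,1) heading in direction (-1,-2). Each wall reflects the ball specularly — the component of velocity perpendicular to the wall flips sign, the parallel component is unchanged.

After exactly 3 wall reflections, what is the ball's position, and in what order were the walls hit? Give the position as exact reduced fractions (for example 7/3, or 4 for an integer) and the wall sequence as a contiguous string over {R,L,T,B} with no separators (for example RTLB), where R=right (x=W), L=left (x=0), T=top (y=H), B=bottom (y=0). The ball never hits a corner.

1. t=1/2 → B at (3/2,0); v=(-1,2)
2. t=3/2 → L at (0,3); v=(1,2)
3. t=5/2 → T at (5/2,8); v=(1,-2)

Final position: (5/2,8)
Wall sequence: BLT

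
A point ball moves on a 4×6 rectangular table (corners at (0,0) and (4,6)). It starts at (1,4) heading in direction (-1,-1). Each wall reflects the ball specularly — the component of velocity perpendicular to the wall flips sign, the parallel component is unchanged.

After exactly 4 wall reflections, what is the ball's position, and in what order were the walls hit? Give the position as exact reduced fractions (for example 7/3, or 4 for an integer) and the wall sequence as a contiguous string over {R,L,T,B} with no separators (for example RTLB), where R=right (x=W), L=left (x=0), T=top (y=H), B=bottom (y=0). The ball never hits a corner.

Final position: (0,5)
Wall sequence: LBRL

1. t=1 → L at (0,3); v=(1,-1)
2. t=3 → B at (3,0); v=(1,1)
3. t=1 → R at (4,1); v=(-1,1)
4. t=4 → L at (0,5); v=(1,1)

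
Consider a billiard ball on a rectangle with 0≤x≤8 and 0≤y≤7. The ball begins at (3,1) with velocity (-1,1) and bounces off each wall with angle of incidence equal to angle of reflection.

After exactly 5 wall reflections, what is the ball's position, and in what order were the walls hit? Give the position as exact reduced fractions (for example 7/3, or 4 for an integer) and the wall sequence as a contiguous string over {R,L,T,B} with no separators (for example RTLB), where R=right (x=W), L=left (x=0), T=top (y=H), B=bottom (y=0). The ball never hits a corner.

1. t=3 → L at (0,4); v=(1,1)
2. t=3 → T at (3,7); v=(1,-1)
3. t=5 → R at (8,2); v=(-1,-1)
4. t=2 → B at (6,0); v=(-1,1)
5. t=6 → L at (0,6); v=(1,1)

Final position: (0,6)
Wall sequence: LTRBL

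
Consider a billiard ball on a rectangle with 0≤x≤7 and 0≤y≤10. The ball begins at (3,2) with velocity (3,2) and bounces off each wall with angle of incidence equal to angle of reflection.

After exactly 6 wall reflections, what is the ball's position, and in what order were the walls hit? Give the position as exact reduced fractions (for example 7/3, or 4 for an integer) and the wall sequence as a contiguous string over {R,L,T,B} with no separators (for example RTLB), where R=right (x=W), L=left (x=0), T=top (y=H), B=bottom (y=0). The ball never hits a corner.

Final position: (2,0)
Wall sequence: RLTRLB

1. t=4/3 → R at (7,14/3); v=(-3,2)
2. t=7/3 → L at (0,28/3); v=(3,2)
3. t=1/3 → T at (1,10); v=(3,-2)
4. t=2 → R at (7,6); v=(-3,-2)
5. t=7/3 → L at (0,4/3); v=(3,-2)
6. t=2/3 → B at (2,0); v=(3,2)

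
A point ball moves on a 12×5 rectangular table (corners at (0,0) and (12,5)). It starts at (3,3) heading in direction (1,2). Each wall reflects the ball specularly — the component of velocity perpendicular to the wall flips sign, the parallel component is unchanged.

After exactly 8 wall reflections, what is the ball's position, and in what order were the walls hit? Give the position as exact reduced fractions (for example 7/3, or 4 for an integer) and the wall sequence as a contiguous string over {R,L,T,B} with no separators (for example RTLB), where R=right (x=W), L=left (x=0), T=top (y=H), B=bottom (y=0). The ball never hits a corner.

1. t=1 → T at (4,5); v=(1,-2)
2. t=5/2 → B at (13/2,0); v=(1,2)
3. t=5/2 → T at (9,5); v=(1,-2)
4. t=5/2 → B at (23/2,0); v=(1,2)
5. t=1/2 → R at (12,1); v=(-1,2)
6. t=2 → T at (10,5); v=(-1,-2)
7. t=5/2 → B at (15/2,0); v=(-1,2)
8. t=5/2 → T at (5,5); v=(-1,-2)

Final position: (5,5)
Wall sequence: TBTBRTBT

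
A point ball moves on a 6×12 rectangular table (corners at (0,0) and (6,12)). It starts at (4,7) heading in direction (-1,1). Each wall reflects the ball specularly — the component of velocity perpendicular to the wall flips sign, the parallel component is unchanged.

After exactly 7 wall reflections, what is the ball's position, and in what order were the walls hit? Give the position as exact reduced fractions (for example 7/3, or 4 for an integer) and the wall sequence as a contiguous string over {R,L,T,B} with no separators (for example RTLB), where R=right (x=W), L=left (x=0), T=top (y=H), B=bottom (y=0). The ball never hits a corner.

1. t=4 → L at (0,11); v=(1,1)
2. t=1 → T at (1,12); v=(1,-1)
3. t=5 → R at (6,7); v=(-1,-1)
4. t=6 → L at (0,1); v=(1,-1)
5. t=1 → B at (1,0); v=(1,1)
6. t=5 → R at (6,5); v=(-1,1)
7. t=6 → L at (0,11); v=(1,1)

Final position: (0,11)
Wall sequence: LTRLBRL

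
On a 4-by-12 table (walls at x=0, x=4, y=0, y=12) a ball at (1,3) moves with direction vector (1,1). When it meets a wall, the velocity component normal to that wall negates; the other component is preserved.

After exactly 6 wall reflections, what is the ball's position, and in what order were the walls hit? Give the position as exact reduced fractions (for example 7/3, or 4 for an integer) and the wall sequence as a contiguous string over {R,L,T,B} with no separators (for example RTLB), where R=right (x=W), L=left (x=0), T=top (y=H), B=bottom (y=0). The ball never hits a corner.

1. t=3 → R at (4,6); v=(-1,1)
2. t=4 → L at (0,10); v=(1,1)
3. t=2 → T at (2,12); v=(1,-1)
4. t=2 → R at (4,10); v=(-1,-1)
5. t=4 → L at (0,6); v=(1,-1)
6. t=4 → R at (4,2); v=(-1,-1)

Final position: (4,2)
Wall sequence: RLTRLR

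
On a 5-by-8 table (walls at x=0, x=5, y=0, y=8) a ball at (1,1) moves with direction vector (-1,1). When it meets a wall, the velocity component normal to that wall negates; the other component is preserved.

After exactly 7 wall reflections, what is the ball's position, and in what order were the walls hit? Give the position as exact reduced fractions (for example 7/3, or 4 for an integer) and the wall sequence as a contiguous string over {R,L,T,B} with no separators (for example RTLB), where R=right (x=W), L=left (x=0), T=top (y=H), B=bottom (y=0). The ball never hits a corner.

1. t=1 → L at (0,2); v=(1,1)
2. t=5 → R at (5,7); v=(-1,1)
3. t=1 → T at (4,8); v=(-1,-1)
4. t=4 → L at (0,4); v=(1,-1)
5. t=4 → B at (4,0); v=(1,1)
6. t=1 → R at (5,1); v=(-1,1)
7. t=5 → L at (0,6); v=(1,1)

Final position: (0,6)
Wall sequence: LRTLBRL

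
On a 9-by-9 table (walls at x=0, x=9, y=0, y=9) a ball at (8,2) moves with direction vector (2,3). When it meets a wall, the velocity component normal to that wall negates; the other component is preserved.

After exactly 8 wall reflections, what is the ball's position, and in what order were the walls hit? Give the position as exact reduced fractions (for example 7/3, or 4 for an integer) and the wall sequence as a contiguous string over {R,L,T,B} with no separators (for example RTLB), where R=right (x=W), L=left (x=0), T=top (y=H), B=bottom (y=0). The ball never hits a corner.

Final position: (0,8)
Wall sequence: RTLBTRBL

1. t=1/2 → R at (9,7/2); v=(-2,3)
2. t=11/6 → T at (16/3,9); v=(-2,-3)
3. t=8/3 → L at (0,1); v=(2,-3)
4. t=1/3 → B at (2/3,0); v=(2,3)
5. t=3 → T at (20/3,9); v=(2,-3)
6. t=7/6 → R at (9,11/2); v=(-2,-3)
7. t=11/6 → B at (16/3,0); v=(-2,3)
8. t=8/3 → L at (0,8); v=(2,3)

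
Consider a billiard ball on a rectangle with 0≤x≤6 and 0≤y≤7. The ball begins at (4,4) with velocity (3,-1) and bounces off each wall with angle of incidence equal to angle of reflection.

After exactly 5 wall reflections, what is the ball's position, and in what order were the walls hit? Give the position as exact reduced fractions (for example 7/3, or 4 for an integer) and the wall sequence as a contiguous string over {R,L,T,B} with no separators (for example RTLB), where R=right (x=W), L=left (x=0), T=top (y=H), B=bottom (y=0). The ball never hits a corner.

Final position: (0,8/3)
Wall sequence: RLBRL

1. t=2/3 → R at (6,10/3); v=(-3,-1)
2. t=2 → L at (0,4/3); v=(3,-1)
3. t=4/3 → B at (4,0); v=(3,1)
4. t=2/3 → R at (6,2/3); v=(-3,1)
5. t=2 → L at (0,8/3); v=(3,1)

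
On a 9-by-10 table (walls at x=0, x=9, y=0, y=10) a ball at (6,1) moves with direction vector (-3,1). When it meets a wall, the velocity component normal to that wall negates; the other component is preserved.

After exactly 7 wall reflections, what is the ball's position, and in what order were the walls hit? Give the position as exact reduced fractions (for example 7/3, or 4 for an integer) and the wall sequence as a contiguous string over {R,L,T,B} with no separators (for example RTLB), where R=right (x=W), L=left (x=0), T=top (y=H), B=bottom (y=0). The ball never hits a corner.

1. t=2 → L at (0,3); v=(3,1)
2. t=3 → R at (9,6); v=(-3,1)
3. t=3 → L at (0,9); v=(3,1)
4. t=1 → T at (3,10); v=(3,-1)
5. t=2 → R at (9,8); v=(-3,-1)
6. t=3 → L at (0,5); v=(3,-1)
7. t=3 → R at (9,2); v=(-3,-1)

Final position: (9,2)
Wall sequence: LRLTRLR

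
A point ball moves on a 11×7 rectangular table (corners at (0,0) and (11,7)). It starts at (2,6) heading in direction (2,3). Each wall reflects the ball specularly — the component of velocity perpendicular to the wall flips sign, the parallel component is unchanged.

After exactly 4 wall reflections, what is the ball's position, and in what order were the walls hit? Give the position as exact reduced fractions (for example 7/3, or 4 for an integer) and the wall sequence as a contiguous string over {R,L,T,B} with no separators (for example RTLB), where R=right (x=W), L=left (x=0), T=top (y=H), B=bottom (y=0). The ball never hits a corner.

1. t=1/3 → T at (8/3,7); v=(2,-3)
2. t=7/3 → B at (22/3,0); v=(2,3)
3. t=11/6 → R at (11,11/2); v=(-2,3)
4. t=1/2 → T at (10,7); v=(-2,-3)

Final position: (10,7)
Wall sequence: TBRT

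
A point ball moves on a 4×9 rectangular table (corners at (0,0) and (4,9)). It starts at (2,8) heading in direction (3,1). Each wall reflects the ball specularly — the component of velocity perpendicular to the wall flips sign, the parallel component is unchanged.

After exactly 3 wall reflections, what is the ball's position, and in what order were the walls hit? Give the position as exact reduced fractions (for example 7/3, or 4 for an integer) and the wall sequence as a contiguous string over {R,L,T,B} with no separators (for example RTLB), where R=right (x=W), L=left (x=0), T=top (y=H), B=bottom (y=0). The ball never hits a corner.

1. t=2/3 → R at (4,26/3); v=(-3,1)
2. t=1/3 → T at (3,9); v=(-3,-1)
3. t=1 → L at (0,8); v=(3,-1)

Final position: (0,8)
Wall sequence: RTL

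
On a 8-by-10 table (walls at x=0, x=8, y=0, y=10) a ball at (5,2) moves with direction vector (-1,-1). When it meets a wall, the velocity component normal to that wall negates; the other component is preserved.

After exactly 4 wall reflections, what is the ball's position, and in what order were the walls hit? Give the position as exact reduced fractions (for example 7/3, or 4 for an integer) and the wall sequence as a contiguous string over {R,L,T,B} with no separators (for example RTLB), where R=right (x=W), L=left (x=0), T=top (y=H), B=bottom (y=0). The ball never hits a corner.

1. t=2 → B at (3,0); v=(-1,1)
2. t=3 → L at (0,3); v=(1,1)
3. t=7 → T at (7,10); v=(1,-1)
4. t=1 → R at (8,9); v=(-1,-1)

Final position: (8,9)
Wall sequence: BLTR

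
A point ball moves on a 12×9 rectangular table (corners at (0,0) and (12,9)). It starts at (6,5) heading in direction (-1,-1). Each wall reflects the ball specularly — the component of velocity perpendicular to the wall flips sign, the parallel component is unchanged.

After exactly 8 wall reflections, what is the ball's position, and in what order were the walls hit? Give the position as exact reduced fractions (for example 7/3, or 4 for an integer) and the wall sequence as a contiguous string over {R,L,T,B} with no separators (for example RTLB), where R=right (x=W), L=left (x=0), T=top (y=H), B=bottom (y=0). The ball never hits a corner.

Final position: (11,0)
Wall sequence: BLTRBLTB

1. t=5 → B at (1,0); v=(-1,1)
2. t=1 → L at (0,1); v=(1,1)
3. t=8 → T at (8,9); v=(1,-1)
4. t=4 → R at (12,5); v=(-1,-1)
5. t=5 → B at (7,0); v=(-1,1)
6. t=7 → L at (0,7); v=(1,1)
7. t=2 → T at (2,9); v=(1,-1)
8. t=9 → B at (11,0); v=(1,1)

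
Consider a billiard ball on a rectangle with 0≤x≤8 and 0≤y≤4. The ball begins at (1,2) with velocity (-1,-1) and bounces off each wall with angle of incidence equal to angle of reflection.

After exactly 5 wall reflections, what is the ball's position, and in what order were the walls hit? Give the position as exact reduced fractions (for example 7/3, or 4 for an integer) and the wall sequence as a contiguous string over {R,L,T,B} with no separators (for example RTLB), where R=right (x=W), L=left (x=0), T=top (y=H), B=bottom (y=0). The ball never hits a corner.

1. t=1 → L at (0,1); v=(1,-1)
2. t=1 → B at (1,0); v=(1,1)
3. t=4 → T at (5,4); v=(1,-1)
4. t=3 → R at (8,1); v=(-1,-1)
5. t=1 → B at (7,0); v=(-1,1)

Final position: (7,0)
Wall sequence: LBTRB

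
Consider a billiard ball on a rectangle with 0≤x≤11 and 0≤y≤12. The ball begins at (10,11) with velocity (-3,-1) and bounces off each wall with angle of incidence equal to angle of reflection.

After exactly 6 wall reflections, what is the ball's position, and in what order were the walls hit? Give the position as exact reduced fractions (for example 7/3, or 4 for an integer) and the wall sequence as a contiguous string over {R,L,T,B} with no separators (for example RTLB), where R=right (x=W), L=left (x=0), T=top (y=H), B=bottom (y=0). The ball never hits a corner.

Final position: (0,7)
Wall sequence: LRLBRL

1. t=10/3 → L at (0,23/3); v=(3,-1)
2. t=11/3 → R at (11,4); v=(-3,-1)
3. t=11/3 → L at (0,1/3); v=(3,-1)
4. t=1/3 → B at (1,0); v=(3,1)
5. t=10/3 → R at (11,10/3); v=(-3,1)
6. t=11/3 → L at (0,7); v=(3,1)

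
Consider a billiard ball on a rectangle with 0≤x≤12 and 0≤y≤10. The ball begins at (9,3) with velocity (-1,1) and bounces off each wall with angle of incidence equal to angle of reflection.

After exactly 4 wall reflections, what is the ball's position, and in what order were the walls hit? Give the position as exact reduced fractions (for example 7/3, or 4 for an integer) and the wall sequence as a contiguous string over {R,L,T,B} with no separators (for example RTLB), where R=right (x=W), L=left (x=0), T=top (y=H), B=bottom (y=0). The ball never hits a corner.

Final position: (12,4)
Wall sequence: TLBR

1. t=7 → T at (2,10); v=(-1,-1)
2. t=2 → L at (0,8); v=(1,-1)
3. t=8 → B at (8,0); v=(1,1)
4. t=4 → R at (12,4); v=(-1,1)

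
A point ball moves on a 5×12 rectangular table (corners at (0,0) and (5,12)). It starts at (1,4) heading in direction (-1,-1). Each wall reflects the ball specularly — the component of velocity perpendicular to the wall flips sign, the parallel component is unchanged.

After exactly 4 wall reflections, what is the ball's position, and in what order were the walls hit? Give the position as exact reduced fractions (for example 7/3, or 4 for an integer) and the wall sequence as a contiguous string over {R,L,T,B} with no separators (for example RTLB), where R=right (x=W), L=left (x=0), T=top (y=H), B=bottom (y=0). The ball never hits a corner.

1. t=1 → L at (0,3); v=(1,-1)
2. t=3 → B at (3,0); v=(1,1)
3. t=2 → R at (5,2); v=(-1,1)
4. t=5 → L at (0,7); v=(1,1)

Final position: (0,7)
Wall sequence: LBRL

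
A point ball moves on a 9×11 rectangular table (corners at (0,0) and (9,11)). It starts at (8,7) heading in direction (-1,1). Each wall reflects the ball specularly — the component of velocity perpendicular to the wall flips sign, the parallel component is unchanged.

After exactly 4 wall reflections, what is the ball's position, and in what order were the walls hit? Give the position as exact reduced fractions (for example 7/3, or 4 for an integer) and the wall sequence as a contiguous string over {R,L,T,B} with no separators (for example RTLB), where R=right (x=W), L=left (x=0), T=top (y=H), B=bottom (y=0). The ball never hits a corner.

Final position: (9,2)
Wall sequence: TLBR

1. t=4 → T at (4,11); v=(-1,-1)
2. t=4 → L at (0,7); v=(1,-1)
3. t=7 → B at (7,0); v=(1,1)
4. t=2 → R at (9,2); v=(-1,1)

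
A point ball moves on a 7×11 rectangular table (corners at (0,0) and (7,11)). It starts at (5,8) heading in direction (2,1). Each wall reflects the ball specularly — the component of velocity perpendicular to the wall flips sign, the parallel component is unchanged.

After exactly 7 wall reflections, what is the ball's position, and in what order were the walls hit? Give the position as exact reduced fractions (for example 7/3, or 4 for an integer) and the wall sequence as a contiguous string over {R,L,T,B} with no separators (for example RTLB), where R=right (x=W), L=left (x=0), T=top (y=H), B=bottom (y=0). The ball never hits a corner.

1. t=1 → R at (7,9); v=(-2,1)
2. t=2 → T at (3,11); v=(-2,-1)
3. t=3/2 → L at (0,19/2); v=(2,-1)
4. t=7/2 → R at (7,6); v=(-2,-1)
5. t=7/2 → L at (0,5/2); v=(2,-1)
6. t=5/2 → B at (5,0); v=(2,1)
7. t=1 → R at (7,1); v=(-2,1)

Final position: (7,1)
Wall sequence: RTLRLBR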